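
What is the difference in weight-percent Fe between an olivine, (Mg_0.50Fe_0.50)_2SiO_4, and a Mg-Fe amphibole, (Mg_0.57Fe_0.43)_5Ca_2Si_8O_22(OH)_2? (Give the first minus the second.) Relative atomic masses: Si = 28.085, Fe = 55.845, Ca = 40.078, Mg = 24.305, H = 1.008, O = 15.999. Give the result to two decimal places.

18.78 percentage points

First mineral: 55.845 g Fe in 172.231 g formula = 32.42 wt% Fe.
Second mineral: 120.067 g Fe in 880.164 g formula = 13.64 wt% Fe.
32.42% − 13.64% gives a difference of 18.78 percentage points.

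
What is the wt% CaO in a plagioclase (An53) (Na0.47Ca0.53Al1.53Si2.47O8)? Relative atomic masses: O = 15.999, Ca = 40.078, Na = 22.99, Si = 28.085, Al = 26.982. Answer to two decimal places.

10.98 wt%

M(Na0.47Ca0.53Al1.53Si2.47O8) = 270.691 g/mol; M(CaO) = 56.077 g/mol.
Moles CaO per formula unit = 0.53 Ca ÷ 1 = 0.5300.
CaO fraction = (0.5300 × 56.077) / 270.691 = 29.721/270.691 = 0.1098.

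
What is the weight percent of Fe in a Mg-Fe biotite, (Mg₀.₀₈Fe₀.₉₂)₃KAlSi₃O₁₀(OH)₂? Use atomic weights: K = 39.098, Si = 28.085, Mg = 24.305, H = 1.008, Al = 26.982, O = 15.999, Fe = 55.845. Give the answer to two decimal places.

M((Mg₀.₀₈Fe₀.₉₂)₃KAlSi₃O₁₀(OH)₂) = 504.304 g/mol.
Fe contributes 2.76 × 55.845 = 154.132 g per mole.
154.132/504.304 = 0.3056 → 30.56%.

30.56 wt%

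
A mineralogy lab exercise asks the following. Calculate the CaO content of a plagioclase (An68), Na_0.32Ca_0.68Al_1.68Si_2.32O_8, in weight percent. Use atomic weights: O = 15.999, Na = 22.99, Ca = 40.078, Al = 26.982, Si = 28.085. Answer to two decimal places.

13.96 wt%

Molar mass of Na_0.32Ca_0.68Al_1.68Si_2.32O_8 = 0.32*22.99 + 0.68*40.078 + 1.68*26.982 + 2.32*28.085 + 8*15.999 = 273.089 g/mol.
Each formula unit contains 0.68 Ca, equivalent to 0.68/1 = 0.6800 mol CaO.
M(CaO) = 1×40.078 + 1×15.999 = 56.077 g/mol.
Mass of CaO per formula unit = 0.6800 × 56.077 = 38.132 g.
CaO wt% = 38.132 / 273.089 × 100 = 13.96%.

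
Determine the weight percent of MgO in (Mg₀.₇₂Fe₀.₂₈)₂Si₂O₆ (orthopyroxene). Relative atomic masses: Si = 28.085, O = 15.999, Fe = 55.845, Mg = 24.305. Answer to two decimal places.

Formula mass = 218.436 g/mol.
1.44 Mg → 1.4400 mol MgO per formula unit; M(MgO) = 40.304, so MgO mass = 58.038 g.
58.038/218.436 × 100 = 26.57 wt%.

26.57 wt%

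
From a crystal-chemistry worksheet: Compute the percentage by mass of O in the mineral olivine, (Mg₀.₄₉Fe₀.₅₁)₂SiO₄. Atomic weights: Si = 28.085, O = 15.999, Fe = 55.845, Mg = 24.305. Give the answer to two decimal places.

M((Mg₀.₄₉Fe₀.₅₁)₂SiO₄) = 172.862 g/mol.
O contributes 4 × 15.999 = 63.996 g per mole.
63.996/172.862 = 0.3702 → 37.02%.

37.02 weight percent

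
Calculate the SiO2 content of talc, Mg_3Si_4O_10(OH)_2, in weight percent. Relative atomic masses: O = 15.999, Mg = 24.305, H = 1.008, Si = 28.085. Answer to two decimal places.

63.37 wt%

Molar mass of Mg_3Si_4O_10(OH)_2 = 3*24.305 + 4*28.085 + 12*15.999 + 2*1.008 = 379.259 g/mol.
Each formula unit contains 4 Si, equivalent to 4/1 = 4.0000 mol SiO2.
M(SiO2) = 1×28.085 + 2×15.999 = 60.083 g/mol.
Mass of SiO2 per formula unit = 4.0000 × 60.083 = 240.332 g.
SiO2 wt% = 240.332 / 379.259 × 100 = 63.37%.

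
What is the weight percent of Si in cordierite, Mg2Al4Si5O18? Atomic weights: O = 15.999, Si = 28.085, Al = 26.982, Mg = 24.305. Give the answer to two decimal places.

Molar mass of Mg2Al4Si5O18: 2·24.305 + 4·26.982 + 5·28.085 + 18·15.999 = 584.945 g/mol.
Mass of Si per formula unit: 5 × 28.085 = 140.425 g.
Weight fraction Si = 140.425 / 584.945 = 0.2401.

24.01 mass %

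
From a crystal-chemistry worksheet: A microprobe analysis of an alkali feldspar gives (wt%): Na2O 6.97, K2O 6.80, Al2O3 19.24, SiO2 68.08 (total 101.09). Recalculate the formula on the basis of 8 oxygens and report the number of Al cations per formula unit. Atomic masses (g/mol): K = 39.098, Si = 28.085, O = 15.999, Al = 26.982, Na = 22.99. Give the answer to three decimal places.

1.001 Al apfu

Na2O (M=61.979): mol = 0.11246; Na = 0.22492, O = 0.11246.
K2O (M=94.195): mol = 0.07219; K = 0.14438, O = 0.07219.
Al2O3 (M=101.961): mol = 0.18870; Al = 0.37740, O = 0.56610.
SiO2 (M=60.083): mol = 1.13310; Si = 1.13310, O = 2.26620.
ΣO = 3.01695; factor = 8/ΣO = 2.65168.
Al apfu = 0.37740 × 2.65168 = 1.001.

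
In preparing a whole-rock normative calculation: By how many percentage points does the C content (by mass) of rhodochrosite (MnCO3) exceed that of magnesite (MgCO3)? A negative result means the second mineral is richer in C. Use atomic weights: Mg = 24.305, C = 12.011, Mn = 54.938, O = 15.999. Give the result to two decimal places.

-3.80 percentage points

C in MnCO3: molar mass 114.946 g/mol; 1×12.011 = 12.011 g → 10.45 wt%.
C in MgCO3: molar mass 84.313 g/mol; 1×12.011 = 12.011 g → 14.25 wt%.
Difference = 10.45 − 14.25 = -3.80 percentage points.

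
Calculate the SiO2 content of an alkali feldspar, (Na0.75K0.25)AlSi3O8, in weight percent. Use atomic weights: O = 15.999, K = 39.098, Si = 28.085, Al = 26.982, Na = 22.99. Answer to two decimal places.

Formula mass = 266.246 g/mol.
3 Si → 3.0000 mol SiO2 per formula unit; M(SiO2) = 60.083, so SiO2 mass = 180.249 g.
180.249/266.246 × 100 = 67.70 wt%.

67.70 wt%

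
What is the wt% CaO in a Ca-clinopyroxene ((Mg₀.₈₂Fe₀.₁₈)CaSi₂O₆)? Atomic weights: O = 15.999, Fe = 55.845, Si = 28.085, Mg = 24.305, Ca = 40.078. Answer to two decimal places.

25.23 wt%

Formula mass = 222.224 g/mol.
1 Ca → 1.0000 mol CaO per formula unit; M(CaO) = 56.077, so CaO mass = 56.077 g.
56.077/222.224 × 100 = 25.23 wt%.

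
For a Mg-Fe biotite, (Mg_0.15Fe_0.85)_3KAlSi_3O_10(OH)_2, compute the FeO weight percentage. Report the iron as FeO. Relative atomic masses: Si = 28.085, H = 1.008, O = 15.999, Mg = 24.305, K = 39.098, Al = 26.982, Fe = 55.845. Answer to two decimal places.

36.81 wt%

Molar mass of (Mg_0.15Fe_0.85)_3KAlSi_3O_10(OH)_2 = 0.45·24.305 + 2.55·55.845 + 1·39.098 + 1·26.982 + 3·28.085 + 12·15.999 + 2·1.008 = 497.681 g/mol.
Each formula unit contains 2.55 Fe, equivalent to 2.55/1 = 2.5500 mol FeO.
M(FeO) = 1×55.845 + 1×15.999 = 71.844 g/mol.
Mass of FeO per formula unit = 2.5500 × 71.844 = 183.202 g.
FeO wt% = 183.202 / 497.681 × 100 = 36.81%.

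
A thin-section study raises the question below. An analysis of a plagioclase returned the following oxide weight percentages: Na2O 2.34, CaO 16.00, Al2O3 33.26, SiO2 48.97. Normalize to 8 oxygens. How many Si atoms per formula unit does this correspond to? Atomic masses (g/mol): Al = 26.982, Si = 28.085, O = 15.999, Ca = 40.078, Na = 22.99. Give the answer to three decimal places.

Na2O (M=61.979): mol = 0.03775; Na = 0.07550, O = 0.03775.
CaO (M=56.077): mol = 0.28532; Ca = 0.28532, O = 0.28532.
Al2O3 (M=101.961): mol = 0.32620; Al = 0.65240, O = 0.97860.
SiO2 (M=60.083): mol = 0.81504; Si = 0.81504, O = 1.63008.
ΣO = 2.93175; factor = 8/ΣO = 2.72875.
Si apfu = 0.81504 × 2.72875 = 2.224.

2.224 Si apfu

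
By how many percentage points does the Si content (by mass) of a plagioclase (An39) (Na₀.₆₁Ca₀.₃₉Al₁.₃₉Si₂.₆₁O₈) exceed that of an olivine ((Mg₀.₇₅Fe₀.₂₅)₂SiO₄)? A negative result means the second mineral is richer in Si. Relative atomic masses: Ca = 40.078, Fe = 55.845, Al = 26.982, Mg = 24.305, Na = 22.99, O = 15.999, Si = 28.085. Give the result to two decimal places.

M(Na₀.₆₁Ca₀.₃₉Al₁.₃₉Si₂.₆₁O₈) = 268.453 g/mol, so wt% Si = 73.302/268.453 × 100 = 27.31%.
M((Mg₀.₇₅Fe₀.₂₅)₂SiO₄) = 156.461 g/mol, so wt% Si = 28.085/156.461 × 100 = 17.95%.
27.31 − 17.95 = 9.36 pp.

9.36 percentage points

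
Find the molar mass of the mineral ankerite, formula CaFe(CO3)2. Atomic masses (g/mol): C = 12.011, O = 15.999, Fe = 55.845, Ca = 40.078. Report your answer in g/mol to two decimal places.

M = 1(40.078) + 1(55.845) + 2(12.011) + 6(15.999)

215.94 g/mol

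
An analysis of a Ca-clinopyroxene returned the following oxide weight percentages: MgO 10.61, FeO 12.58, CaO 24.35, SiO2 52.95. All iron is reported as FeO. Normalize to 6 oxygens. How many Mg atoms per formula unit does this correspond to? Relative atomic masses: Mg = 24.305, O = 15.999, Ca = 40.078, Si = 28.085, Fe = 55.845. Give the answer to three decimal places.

0.599 Mg apfu

10.61 wt% MgO ÷ 40.304 g/mol = 0.26325 mol, giving 0.26325 Mg and 0.26325 O.
12.58 wt% FeO ÷ 71.844 g/mol = 0.17510 mol, giving 0.17510 Fe and 0.17510 O.
24.35 wt% CaO ÷ 56.077 g/mol = 0.43422 mol, giving 0.43422 Ca and 0.43422 O.
52.95 wt% SiO2 ÷ 60.083 g/mol = 0.88128 mol, giving 0.88128 Si and 1.76256 O.
Oxygen sums to 2.63513; scaling by 6/2.63513 = 2.27693 puts the formula on 6 O.
Mg: 0.26325 × 2.27693 = 0.599 atoms per formula unit.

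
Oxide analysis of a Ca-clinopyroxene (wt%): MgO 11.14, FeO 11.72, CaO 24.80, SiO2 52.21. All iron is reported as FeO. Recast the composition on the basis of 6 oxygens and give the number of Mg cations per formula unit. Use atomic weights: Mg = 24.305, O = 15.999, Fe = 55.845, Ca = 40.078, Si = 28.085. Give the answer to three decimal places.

MgO (M=40.304): mol = 0.27640; Mg = 0.27640, O = 0.27640.
FeO (M=71.844): mol = 0.16313; Fe = 0.16313, O = 0.16313.
CaO (M=56.077): mol = 0.44225; Ca = 0.44225, O = 0.44225.
SiO2 (M=60.083): mol = 0.86896; Si = 0.86896, O = 1.73792.
ΣO = 2.61970; factor = 6/ΣO = 2.29034.
Mg apfu = 0.27640 × 2.29034 = 0.633.

0.633 Mg apfu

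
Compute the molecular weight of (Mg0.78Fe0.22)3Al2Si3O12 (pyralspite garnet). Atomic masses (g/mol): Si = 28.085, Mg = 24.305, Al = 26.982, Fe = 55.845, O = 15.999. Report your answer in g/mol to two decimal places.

The formula mass is the sum 2.34*24.305 + 0.66*55.845 + 2*26.982 + 3*28.085 + 12*15.999.

423.94 g/mol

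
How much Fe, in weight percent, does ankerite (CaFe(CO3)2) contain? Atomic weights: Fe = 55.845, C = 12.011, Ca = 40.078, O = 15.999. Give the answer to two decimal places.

Molar mass of CaFe(CO3)2: 1·40.078 + 1·55.845 + 2·12.011 + 6·15.999 = 215.939 g/mol.
Mass of Fe per formula unit: 1 × 55.845 = 55.845 g.
Weight fraction Fe = 55.845 / 215.939 = 0.2586.

25.86 weight percent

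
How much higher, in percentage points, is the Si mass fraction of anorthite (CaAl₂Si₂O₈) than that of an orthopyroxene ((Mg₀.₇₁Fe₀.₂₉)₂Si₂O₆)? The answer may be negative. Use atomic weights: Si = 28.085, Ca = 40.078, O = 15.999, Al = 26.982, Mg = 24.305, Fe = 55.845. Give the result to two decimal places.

-5.45 percentage points

First mineral: 56.170 g Si in 278.204 g formula = 20.19 wt% Si.
Second mineral: 56.170 g Si in 219.067 g formula = 25.64 wt% Si.
20.19% − 25.64% gives a difference of -5.45 percentage points.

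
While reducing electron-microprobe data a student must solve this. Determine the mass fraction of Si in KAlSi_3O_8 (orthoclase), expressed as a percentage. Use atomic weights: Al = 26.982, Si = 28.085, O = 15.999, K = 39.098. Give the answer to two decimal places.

M(KAlSi_3O_8) = 278.327 g/mol.
Si contributes 3 × 28.085 = 84.255 g per mole.
84.255/278.327 = 0.3027 → 30.27%.

30.27 wt%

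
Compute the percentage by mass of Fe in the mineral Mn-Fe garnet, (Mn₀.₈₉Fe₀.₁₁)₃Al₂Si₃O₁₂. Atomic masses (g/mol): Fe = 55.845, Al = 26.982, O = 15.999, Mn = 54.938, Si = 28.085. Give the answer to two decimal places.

M((Mn₀.₈₉Fe₀.₁₁)₃Al₂Si₃O₁₂) = 495.320 g/mol.
Fe contributes 0.33 × 55.845 = 18.429 g per mole.
18.429/495.320 = 0.0372 → 3.72%.

3.72 wt%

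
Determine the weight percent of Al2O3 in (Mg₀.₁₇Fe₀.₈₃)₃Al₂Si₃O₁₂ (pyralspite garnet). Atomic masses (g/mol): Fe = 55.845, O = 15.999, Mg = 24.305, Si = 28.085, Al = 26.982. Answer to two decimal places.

M((Mg₀.₁₇Fe₀.₈₃)₃Al₂Si₃O₁₂) = 481.657 g/mol; M(Al2O3) = 101.961 g/mol.
Moles Al2O3 per formula unit = 2 Al ÷ 2 = 1.0000.
Al2O3 fraction = (1.0000 × 101.961) / 481.657 = 101.961/481.657 = 0.2117.

21.17 wt%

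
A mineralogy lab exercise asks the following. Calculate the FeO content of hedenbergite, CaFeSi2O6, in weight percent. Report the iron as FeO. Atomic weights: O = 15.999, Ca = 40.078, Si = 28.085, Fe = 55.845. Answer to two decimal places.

28.96 wt%

Molar mass of CaFeSi2O6 = 1×40.078 + 1×55.845 + 2×28.085 + 6×15.999 = 248.087 g/mol.
Each formula unit contains 1 Fe, equivalent to 1/1 = 1.0000 mol FeO.
M(FeO) = 1×55.845 + 1×15.999 = 71.844 g/mol.
Mass of FeO per formula unit = 1.0000 × 71.844 = 71.844 g.
FeO wt% = 71.844 / 248.087 × 100 = 28.96%.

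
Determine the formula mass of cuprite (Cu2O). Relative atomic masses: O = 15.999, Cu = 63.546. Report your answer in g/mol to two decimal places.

143.09 g/mol

The formula mass is the sum 2×63.546 + 1×15.999.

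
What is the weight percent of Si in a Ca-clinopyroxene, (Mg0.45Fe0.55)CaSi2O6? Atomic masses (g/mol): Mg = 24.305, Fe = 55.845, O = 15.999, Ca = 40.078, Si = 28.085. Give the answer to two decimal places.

24.02 weight percent

Formula mass = 0.45·24.305 + 0.55·55.845 + 1·40.078 + 2·28.085 + 6·15.999 = 233.894 g/mol, of which 56.170 g is Si.
So Si makes up 56.170/233.894 = 0.2402 of the mass, i.e. 24.02%.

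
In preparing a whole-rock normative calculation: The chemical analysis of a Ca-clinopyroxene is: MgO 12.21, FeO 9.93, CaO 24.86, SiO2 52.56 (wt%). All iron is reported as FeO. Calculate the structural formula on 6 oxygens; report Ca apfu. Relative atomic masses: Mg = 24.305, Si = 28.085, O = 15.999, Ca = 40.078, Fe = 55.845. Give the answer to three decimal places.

1.010 Ca apfu

12.21 wt% MgO ÷ 40.304 g/mol = 0.30295 mol, giving 0.30295 Mg and 0.30295 O.
9.93 wt% FeO ÷ 71.844 g/mol = 0.13822 mol, giving 0.13822 Fe and 0.13822 O.
24.86 wt% CaO ÷ 56.077 g/mol = 0.44332 mol, giving 0.44332 Ca and 0.44332 O.
52.56 wt% SiO2 ÷ 60.083 g/mol = 0.87479 mol, giving 0.87479 Si and 1.74958 O.
Oxygen sums to 2.63407; scaling by 6/2.63407 = 2.27784 puts the formula on 6 O.
Ca: 0.44332 × 2.27784 = 1.010 atoms per formula unit.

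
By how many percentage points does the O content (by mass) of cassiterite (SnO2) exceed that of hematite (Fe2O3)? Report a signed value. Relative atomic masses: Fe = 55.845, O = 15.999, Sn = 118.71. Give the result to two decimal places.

-8.83 percentage points

O in SnO2: molar mass 150.708 g/mol; 2×15.999 = 31.998 g → 21.23 wt%.
O in Fe2O3: molar mass 159.687 g/mol; 3×15.999 = 47.997 g → 30.06 wt%.
Difference = 21.23 − 30.06 = -8.83 percentage points.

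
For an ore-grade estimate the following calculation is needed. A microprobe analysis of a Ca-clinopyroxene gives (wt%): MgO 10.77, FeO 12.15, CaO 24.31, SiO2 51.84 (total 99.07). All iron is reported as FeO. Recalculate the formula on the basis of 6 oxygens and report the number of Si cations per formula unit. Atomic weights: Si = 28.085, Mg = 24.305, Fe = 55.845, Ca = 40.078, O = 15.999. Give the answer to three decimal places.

MgO: 10.77/40.304 = 0.26722 mol → 0.26722 mol Mg, 0.26722 mol O.
FeO: 12.15/71.844 = 0.16912 mol → 0.16912 mol Fe, 0.16912 mol O.
CaO: 24.31/56.077 = 0.43351 mol → 0.43351 mol Ca, 0.43351 mol O.
SiO2: 51.84/60.083 = 0.86281 mol → 0.86281 mol Si, 1.72562 mol O.
Total oxygen = 2.59547 mol. Normalization factor = 6/2.59547 = 2.31172.
Si per 6 O = 0.86281 × 2.31172 = 1.995.

1.995 Si apfu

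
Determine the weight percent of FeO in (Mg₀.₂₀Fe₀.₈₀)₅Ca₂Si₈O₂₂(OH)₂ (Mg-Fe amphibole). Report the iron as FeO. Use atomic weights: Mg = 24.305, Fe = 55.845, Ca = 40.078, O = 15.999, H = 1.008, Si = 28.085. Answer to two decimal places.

Formula mass = 938.513 g/mol.
4 Fe → 4.0000 mol FeO per formula unit; M(FeO) = 71.844, so FeO mass = 287.376 g.
287.376/938.513 × 100 = 30.62 wt%.

30.62 wt%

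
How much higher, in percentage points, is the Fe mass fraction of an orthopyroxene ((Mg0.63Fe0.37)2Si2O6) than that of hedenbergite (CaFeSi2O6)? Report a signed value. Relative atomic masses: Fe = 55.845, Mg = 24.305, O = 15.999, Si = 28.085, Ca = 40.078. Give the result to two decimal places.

-4.07 percentage points

First mineral: 41.325 g Fe in 224.114 g formula = 18.44 wt% Fe.
Second mineral: 55.845 g Fe in 248.087 g formula = 22.51 wt% Fe.
18.44% − 22.51% gives a difference of -4.07 percentage points.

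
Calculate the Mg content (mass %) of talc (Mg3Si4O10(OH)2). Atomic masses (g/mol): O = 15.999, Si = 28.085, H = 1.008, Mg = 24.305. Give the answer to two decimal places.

19.23 mass %

Formula mass = 3*24.305 + 4*28.085 + 12*15.999 + 2*1.008 = 379.259 g/mol, of which 72.915 g is Mg.
So Mg makes up 72.915/379.259 = 0.1923 of the mass, i.e. 19.23%.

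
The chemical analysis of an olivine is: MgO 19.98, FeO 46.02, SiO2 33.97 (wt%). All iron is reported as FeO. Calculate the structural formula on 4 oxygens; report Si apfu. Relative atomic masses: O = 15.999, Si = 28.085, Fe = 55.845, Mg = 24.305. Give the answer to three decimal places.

19.98 wt% MgO ÷ 40.304 g/mol = 0.49573 mol, giving 0.49573 Mg and 0.49573 O.
46.02 wt% FeO ÷ 71.844 g/mol = 0.64055 mol, giving 0.64055 Fe and 0.64055 O.
33.97 wt% SiO2 ÷ 60.083 g/mol = 0.56538 mol, giving 0.56538 Si and 1.13076 O.
Oxygen sums to 2.26704; scaling by 4/2.26704 = 1.76442 puts the formula on 4 O.
Si: 0.56538 × 1.76442 = 0.998 atoms per formula unit.

0.998 Si apfu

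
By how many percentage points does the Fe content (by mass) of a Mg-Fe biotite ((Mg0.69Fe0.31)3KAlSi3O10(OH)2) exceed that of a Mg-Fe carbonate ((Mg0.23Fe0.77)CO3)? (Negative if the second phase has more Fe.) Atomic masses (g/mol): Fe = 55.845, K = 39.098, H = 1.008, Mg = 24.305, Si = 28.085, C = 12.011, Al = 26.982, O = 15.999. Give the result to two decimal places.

Fe in (Mg0.69Fe0.31)3KAlSi3O10(OH)2: molar mass 446.586 g/mol; 0.93×55.845 = 51.936 g → 11.63 wt%.
Fe in (Mg0.23Fe0.77)CO3: molar mass 108.599 g/mol; 0.77×55.845 = 43.001 g → 39.60 wt%.
Difference = 11.63 − 39.60 = -27.97 percentage points.

-27.97 percentage points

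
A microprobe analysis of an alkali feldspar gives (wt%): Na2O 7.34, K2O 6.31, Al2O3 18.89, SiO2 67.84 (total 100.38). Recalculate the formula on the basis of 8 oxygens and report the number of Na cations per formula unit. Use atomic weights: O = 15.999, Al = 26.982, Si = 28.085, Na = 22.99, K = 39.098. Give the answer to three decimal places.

Na2O: 7.34/61.979 = 0.11843 mol → 0.23686 mol Na, 0.11843 mol O.
K2O: 6.31/94.195 = 0.06699 mol → 0.13398 mol K, 0.06699 mol O.
Al2O3: 18.89/101.961 = 0.18527 mol → 0.37054 mol Al, 0.55581 mol O.
SiO2: 67.84/60.083 = 1.12910 mol → 1.12910 mol Si, 2.25820 mol O.
Total oxygen = 2.99943 mol. Normalization factor = 8/2.99943 = 2.66717.
Na per 8 O = 0.23686 × 2.66717 = 0.632.

0.632 Na apfu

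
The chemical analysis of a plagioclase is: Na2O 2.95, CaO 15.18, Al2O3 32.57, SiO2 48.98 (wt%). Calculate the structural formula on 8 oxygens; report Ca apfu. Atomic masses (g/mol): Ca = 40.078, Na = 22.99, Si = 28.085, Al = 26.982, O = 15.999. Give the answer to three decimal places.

0.745 Ca apfu

2.95 wt% Na2O ÷ 61.979 g/mol = 0.04760 mol, giving 0.09520 Na and 0.04760 O.
15.18 wt% CaO ÷ 56.077 g/mol = 0.27070 mol, giving 0.27070 Ca and 0.27070 O.
32.57 wt% Al2O3 ÷ 101.961 g/mol = 0.31944 mol, giving 0.63888 Al and 0.95832 O.
48.98 wt% SiO2 ÷ 60.083 g/mol = 0.81521 mol, giving 0.81521 Si and 1.63042 O.
Oxygen sums to 2.90704; scaling by 8/2.90704 = 2.75194 puts the formula on 8 O.
Ca: 0.27070 × 2.75194 = 0.745 atoms per formula unit.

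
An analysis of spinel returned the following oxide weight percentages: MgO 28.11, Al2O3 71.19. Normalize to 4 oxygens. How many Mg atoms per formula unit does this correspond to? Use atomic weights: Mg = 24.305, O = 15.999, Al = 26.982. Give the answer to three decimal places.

0.999 Mg apfu

MgO (M=40.304): mol = 0.69745; Mg = 0.69745, O = 0.69745.
Al2O3 (M=101.961): mol = 0.69821; Al = 1.39642, O = 2.09463.
ΣO = 2.79208; factor = 4/ΣO = 1.43262.
Mg apfu = 0.69745 × 1.43262 = 0.999.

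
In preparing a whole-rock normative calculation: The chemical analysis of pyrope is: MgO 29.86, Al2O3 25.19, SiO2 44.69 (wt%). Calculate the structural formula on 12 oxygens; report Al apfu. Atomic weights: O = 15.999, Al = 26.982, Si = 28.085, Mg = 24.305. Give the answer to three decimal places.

1.997 Al apfu

MgO (M=40.304): mol = 0.74087; Mg = 0.74087, O = 0.74087.
Al2O3 (M=101.961): mol = 0.24706; Al = 0.49412, O = 0.74118.
SiO2 (M=60.083): mol = 0.74380; Si = 0.74380, O = 1.48760.
ΣO = 2.96965; factor = 12/ΣO = 4.04088.
Al apfu = 0.49412 × 4.04088 = 1.997.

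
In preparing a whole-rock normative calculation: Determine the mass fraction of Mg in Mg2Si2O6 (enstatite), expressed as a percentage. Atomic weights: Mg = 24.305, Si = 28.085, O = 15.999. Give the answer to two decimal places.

M(Mg2Si2O6) = 200.774 g/mol.
Mg contributes 2 × 24.305 = 48.610 g per mole.
48.610/200.774 = 0.2421 → 24.21%.

24.21 wt%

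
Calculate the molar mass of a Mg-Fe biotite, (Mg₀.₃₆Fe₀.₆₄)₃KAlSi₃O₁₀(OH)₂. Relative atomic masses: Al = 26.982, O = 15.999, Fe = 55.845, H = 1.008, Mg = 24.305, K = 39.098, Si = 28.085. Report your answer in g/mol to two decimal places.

The formula mass is the sum 1.08(24.305) + 1.92(55.845) + 1(39.098) + 1(26.982) + 3(28.085) + 12(15.999) + 2(1.008).

477.81 g/mol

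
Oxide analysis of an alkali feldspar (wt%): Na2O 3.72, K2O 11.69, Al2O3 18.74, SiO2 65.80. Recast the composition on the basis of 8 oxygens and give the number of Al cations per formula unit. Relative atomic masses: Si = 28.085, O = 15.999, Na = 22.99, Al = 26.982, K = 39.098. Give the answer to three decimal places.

1.005 Al apfu

Na2O: 3.72/61.979 = 0.06002 mol → 0.12004 mol Na, 0.06002 mol O.
K2O: 11.69/94.195 = 0.12410 mol → 0.24820 mol K, 0.12410 mol O.
Al2O3: 18.74/101.961 = 0.18380 mol → 0.36760 mol Al, 0.55140 mol O.
SiO2: 65.80/60.083 = 1.09515 mol → 1.09515 mol Si, 2.19030 mol O.
Total oxygen = 2.92582 mol. Normalization factor = 8/2.92582 = 2.73428.
Al per 8 O = 0.36760 × 2.73428 = 1.005.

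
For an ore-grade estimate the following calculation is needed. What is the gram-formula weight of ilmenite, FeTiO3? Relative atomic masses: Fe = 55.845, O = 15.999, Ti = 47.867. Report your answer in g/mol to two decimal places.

151.71 g/mol

Fe: 1 × 55.845 = 55.8450
Ti: 1 × 47.867 = 47.8670
O: 3 × 15.999 = 47.9970
Summing the contributions gives the formula mass.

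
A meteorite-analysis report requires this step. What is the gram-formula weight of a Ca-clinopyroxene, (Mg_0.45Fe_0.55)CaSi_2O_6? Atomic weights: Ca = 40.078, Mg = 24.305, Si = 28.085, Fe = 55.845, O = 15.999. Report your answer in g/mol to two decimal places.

233.89 g/mol

M = 0.45·24.305 + 0.55·55.845 + 1·40.078 + 2·28.085 + 6·15.999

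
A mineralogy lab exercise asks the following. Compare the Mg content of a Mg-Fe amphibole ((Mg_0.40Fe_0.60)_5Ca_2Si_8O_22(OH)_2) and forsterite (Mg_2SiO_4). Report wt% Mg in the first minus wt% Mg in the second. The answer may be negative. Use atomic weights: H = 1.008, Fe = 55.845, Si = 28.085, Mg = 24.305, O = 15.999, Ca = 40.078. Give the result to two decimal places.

M((Mg_0.40Fe_0.60)_5Ca_2Si_8O_22(OH)_2) = 906.973 g/mol, so wt% Mg = 48.610/906.973 × 100 = 5.36%.
M(Mg_2SiO_4) = 140.691 g/mol, so wt% Mg = 48.610/140.691 × 100 = 34.55%.
5.36 − 34.55 = -29.19 pp.

-29.19 percentage points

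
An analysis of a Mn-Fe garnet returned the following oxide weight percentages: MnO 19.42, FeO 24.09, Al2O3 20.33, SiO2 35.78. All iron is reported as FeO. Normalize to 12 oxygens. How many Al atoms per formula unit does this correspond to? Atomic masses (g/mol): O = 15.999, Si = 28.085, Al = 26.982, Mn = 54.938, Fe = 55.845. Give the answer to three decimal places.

MnO: 19.42/70.937 = 0.27376 mol → 0.27376 mol Mn, 0.27376 mol O.
FeO: 24.09/71.844 = 0.33531 mol → 0.33531 mol Fe, 0.33531 mol O.
Al2O3: 20.33/101.961 = 0.19939 mol → 0.39878 mol Al, 0.59817 mol O.
SiO2: 35.78/60.083 = 0.59551 mol → 0.59551 mol Si, 1.19102 mol O.
Total oxygen = 2.39826 mol. Normalization factor = 12/2.39826 = 5.00363.
Al per 12 O = 0.39878 × 5.00363 = 1.995.

1.995 Al apfu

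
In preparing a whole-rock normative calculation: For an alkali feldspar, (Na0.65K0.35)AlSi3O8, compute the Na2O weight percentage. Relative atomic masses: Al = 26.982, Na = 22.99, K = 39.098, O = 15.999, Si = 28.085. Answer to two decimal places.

7.52 wt%

M((Na0.65K0.35)AlSi3O8) = 267.857 g/mol; M(Na2O) = 61.979 g/mol.
Moles Na2O per formula unit = 0.65 Na ÷ 2 = 0.3250.
Na2O fraction = (0.3250 × 61.979) / 267.857 = 20.143/267.857 = 0.0752.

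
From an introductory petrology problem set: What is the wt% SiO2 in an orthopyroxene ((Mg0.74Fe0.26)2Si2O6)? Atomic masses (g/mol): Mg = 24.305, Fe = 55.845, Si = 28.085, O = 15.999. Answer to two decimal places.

55.33 wt%

Molar mass of (Mg0.74Fe0.26)2Si2O6 = 1.48×24.305 + 0.52×55.845 + 2×28.085 + 6×15.999 = 217.175 g/mol.
Each formula unit contains 2 Si, equivalent to 2/1 = 2.0000 mol SiO2.
M(SiO2) = 1×28.085 + 2×15.999 = 60.083 g/mol.
Mass of SiO2 per formula unit = 2.0000 × 60.083 = 120.166 g.
SiO2 wt% = 120.166 / 217.175 × 100 = 55.33%.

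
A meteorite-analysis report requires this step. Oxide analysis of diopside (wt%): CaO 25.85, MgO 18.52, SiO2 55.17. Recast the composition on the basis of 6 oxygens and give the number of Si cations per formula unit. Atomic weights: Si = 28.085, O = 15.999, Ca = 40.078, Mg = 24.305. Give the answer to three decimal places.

CaO: 25.85/56.077 = 0.46097 mol → 0.46097 mol Ca, 0.46097 mol O.
MgO: 18.52/40.304 = 0.45951 mol → 0.45951 mol Mg, 0.45951 mol O.
SiO2: 55.17/60.083 = 0.91823 mol → 0.91823 mol Si, 1.83646 mol O.
Total oxygen = 2.75694 mol. Normalization factor = 6/2.75694 = 2.17633.
Si per 6 O = 0.91823 × 2.17633 = 1.998.

1.998 Si apfu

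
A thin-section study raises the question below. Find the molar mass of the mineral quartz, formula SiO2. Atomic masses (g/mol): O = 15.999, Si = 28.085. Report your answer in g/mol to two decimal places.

60.08 g/mol

Si: 1 × 28.085 = 28.0850
O: 2 × 15.999 = 31.9980
Summing the contributions gives the formula mass.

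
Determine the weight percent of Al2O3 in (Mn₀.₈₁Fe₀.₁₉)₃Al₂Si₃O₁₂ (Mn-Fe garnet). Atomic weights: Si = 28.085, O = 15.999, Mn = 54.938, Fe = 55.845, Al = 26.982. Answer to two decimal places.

20.58 wt%

Formula mass = 495.538 g/mol.
2 Al → 1.0000 mol Al2O3 per formula unit; M(Al2O3) = 101.961, so Al2O3 mass = 101.961 g.
101.961/495.538 × 100 = 20.58 wt%.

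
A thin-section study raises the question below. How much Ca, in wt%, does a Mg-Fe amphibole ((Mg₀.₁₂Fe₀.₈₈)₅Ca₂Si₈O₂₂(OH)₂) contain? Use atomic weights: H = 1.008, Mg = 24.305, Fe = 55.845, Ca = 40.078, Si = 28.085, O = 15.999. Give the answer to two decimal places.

8.43 wt%

M((Mg₀.₁₂Fe₀.₈₈)₅Ca₂Si₈O₂₂(OH)₂) = 951.129 g/mol.
Ca contributes 2 × 40.078 = 80.156 g per mole.
80.156/951.129 = 0.0843 → 8.43%.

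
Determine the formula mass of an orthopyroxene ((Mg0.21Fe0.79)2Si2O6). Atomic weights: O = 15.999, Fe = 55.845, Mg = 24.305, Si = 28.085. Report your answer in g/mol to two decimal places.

250.61 g/mol

M = 0.42×24.305 + 1.58×55.845 + 2×28.085 + 6×15.999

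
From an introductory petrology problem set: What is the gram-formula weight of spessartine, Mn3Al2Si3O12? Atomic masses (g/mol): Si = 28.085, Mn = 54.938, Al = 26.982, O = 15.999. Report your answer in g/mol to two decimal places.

M = 3×54.938 + 2×26.982 + 3×28.085 + 12×15.999

495.02 g/mol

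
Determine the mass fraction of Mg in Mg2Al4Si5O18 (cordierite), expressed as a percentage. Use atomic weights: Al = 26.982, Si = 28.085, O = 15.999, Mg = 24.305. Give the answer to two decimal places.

M(Mg2Al4Si5O18) = 584.945 g/mol.
Mg contributes 2 × 24.305 = 48.610 g per mole.
48.610/584.945 = 0.0831 → 8.31%.

8.31 mass %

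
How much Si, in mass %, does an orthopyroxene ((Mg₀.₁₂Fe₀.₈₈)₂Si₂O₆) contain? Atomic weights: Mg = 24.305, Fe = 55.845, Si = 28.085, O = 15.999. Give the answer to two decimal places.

21.92 mass %

M((Mg₀.₁₂Fe₀.₈₈)₂Si₂O₆) = 256.284 g/mol.
Si contributes 2 × 28.085 = 56.170 g per mole.
56.170/256.284 = 0.2192 → 21.92%.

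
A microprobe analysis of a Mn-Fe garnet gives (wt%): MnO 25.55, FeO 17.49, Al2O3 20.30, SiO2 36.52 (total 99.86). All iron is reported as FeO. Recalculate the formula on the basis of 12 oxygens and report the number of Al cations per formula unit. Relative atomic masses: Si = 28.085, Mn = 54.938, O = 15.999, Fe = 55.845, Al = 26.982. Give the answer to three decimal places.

1.977 Al apfu

25.55 wt% MnO ÷ 70.937 g/mol = 0.36018 mol, giving 0.36018 Mn and 0.36018 O.
17.49 wt% FeO ÷ 71.844 g/mol = 0.24344 mol, giving 0.24344 Fe and 0.24344 O.
20.30 wt% Al2O3 ÷ 101.961 g/mol = 0.19910 mol, giving 0.39820 Al and 0.59730 O.
36.52 wt% SiO2 ÷ 60.083 g/mol = 0.60783 mol, giving 0.60783 Si and 1.21566 O.
Oxygen sums to 2.41658; scaling by 12/2.41658 = 4.96570 puts the formula on 12 O.
Al: 0.39820 × 4.96570 = 1.977 atoms per formula unit.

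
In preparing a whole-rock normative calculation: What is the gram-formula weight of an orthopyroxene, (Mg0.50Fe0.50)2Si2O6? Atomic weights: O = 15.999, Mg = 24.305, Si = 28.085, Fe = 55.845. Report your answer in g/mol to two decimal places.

Mg: 1 × 24.305 = 24.3050
Fe: 1 × 55.845 = 55.8450
Si: 2 × 28.085 = 56.1700
O: 6 × 15.999 = 95.9940
Summing the contributions gives the formula mass.

232.31 g/mol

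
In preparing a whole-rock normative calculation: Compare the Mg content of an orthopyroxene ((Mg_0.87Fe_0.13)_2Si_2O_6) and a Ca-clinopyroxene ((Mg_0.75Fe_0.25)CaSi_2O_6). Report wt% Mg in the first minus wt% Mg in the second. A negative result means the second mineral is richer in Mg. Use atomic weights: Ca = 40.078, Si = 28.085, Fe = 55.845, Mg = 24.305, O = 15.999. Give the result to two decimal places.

Mg in (Mg_0.87Fe_0.13)_2Si_2O_6: molar mass 208.974 g/mol; 1.74×24.305 = 42.291 g → 20.24 wt%.
Mg in (Mg_0.75Fe_0.25)CaSi_2O_6: molar mass 224.432 g/mol; 0.75×24.305 = 18.229 g → 8.12 wt%.
Difference = 20.24 − 8.12 = 12.12 percentage points.

12.12 percentage points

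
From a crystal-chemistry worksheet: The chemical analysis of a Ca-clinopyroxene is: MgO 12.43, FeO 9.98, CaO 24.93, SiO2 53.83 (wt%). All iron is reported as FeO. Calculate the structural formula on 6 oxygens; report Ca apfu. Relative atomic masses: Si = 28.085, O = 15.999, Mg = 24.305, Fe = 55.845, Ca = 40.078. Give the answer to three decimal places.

12.43 wt% MgO ÷ 40.304 g/mol = 0.30841 mol, giving 0.30841 Mg and 0.30841 O.
9.98 wt% FeO ÷ 71.844 g/mol = 0.13891 mol, giving 0.13891 Fe and 0.13891 O.
24.93 wt% CaO ÷ 56.077 g/mol = 0.44457 mol, giving 0.44457 Ca and 0.44457 O.
53.83 wt% SiO2 ÷ 60.083 g/mol = 0.89593 mol, giving 0.89593 Si and 1.79186 O.
Oxygen sums to 2.68375; scaling by 6/2.68375 = 2.23568 puts the formula on 6 O.
Ca: 0.44457 × 2.23568 = 0.994 atoms per formula unit.

0.994 Ca apfu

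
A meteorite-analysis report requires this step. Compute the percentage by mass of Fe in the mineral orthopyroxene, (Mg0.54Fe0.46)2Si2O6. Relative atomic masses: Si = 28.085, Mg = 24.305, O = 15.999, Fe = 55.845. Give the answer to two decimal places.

22.36 weight percent

Formula mass = 1.08·24.305 + 0.92·55.845 + 2·28.085 + 6·15.999 = 229.791 g/mol, of which 51.377 g is Fe.
So Fe makes up 51.377/229.791 = 0.2236 of the mass, i.e. 22.36%.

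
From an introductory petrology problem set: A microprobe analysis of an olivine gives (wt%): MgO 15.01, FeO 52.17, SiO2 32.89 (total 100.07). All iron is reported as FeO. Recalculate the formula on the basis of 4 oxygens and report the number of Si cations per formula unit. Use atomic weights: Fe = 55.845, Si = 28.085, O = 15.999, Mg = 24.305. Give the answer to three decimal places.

MgO (M=40.304): mol = 0.37242; Mg = 0.37242, O = 0.37242.
FeO (M=71.844): mol = 0.72616; Fe = 0.72616, O = 0.72616.
SiO2 (M=60.083): mol = 0.54741; Si = 0.54741, O = 1.09482.
ΣO = 2.19340; factor = 4/ΣO = 1.82365.
Si apfu = 0.54741 × 1.82365 = 0.998.

0.998 Si apfu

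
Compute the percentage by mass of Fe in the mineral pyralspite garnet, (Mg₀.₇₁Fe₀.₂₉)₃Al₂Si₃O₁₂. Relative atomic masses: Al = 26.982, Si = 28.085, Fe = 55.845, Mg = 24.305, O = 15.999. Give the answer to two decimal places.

11.28 mass %

M((Mg₀.₇₁Fe₀.₂₉)₃Al₂Si₃O₁₂) = 430.562 g/mol.
Fe contributes 0.87 × 55.845 = 48.585 g per mole.
48.585/430.562 = 0.1128 → 11.28%.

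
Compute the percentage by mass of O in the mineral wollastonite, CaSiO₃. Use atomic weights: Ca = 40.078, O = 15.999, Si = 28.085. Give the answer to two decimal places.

41.32 wt%

M(CaSiO₃) = 116.160 g/mol.
O contributes 3 × 15.999 = 47.997 g per mole.
47.997/116.160 = 0.4132 → 41.32%.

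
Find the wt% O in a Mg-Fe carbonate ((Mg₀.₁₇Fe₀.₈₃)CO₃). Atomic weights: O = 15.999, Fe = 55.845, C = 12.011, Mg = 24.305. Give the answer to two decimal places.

Molar mass of (Mg₀.₁₇Fe₀.₈₃)CO₃: 0.17·24.305 + 0.83·55.845 + 1·12.011 + 3·15.999 = 110.491 g/mol.
Mass of O per formula unit: 3 × 15.999 = 47.997 g.
Weight fraction O = 47.997 / 110.491 = 0.4344.

43.44 wt%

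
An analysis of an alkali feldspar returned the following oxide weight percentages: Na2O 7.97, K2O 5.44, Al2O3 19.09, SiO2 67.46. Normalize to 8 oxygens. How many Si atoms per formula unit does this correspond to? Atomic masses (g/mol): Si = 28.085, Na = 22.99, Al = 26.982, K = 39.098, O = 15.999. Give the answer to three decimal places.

3.000 Si apfu

Na2O (M=61.979): mol = 0.12859; Na = 0.25718, O = 0.12859.
K2O (M=94.195): mol = 0.05775; K = 0.11550, O = 0.05775.
Al2O3 (M=101.961): mol = 0.18723; Al = 0.37446, O = 0.56169.
SiO2 (M=60.083): mol = 1.12278; Si = 1.12278, O = 2.24556.
ΣO = 2.99359; factor = 8/ΣO = 2.67238.
Si apfu = 1.12278 × 2.67238 = 3.000.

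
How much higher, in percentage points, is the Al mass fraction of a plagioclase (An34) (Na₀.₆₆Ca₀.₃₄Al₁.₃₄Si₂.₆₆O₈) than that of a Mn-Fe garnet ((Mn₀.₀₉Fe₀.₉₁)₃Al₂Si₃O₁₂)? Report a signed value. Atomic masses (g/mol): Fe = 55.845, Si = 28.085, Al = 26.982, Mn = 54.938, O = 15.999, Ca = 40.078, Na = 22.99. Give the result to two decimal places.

2.66 percentage points

M(Na₀.₆₆Ca₀.₃₄Al₁.₃₄Si₂.₆₆O₈) = 267.654 g/mol, so wt% Al = 36.156/267.654 × 100 = 13.51%.
M((Mn₀.₀₉Fe₀.₉₁)₃Al₂Si₃O₁₂) = 497.497 g/mol, so wt% Al = 53.964/497.497 × 100 = 10.85%.
13.51 − 10.85 = 2.66 pp.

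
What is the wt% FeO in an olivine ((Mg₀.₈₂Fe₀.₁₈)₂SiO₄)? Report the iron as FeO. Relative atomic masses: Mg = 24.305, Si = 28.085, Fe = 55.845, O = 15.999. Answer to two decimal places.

17.01 wt%

M((Mg₀.₈₂Fe₀.₁₈)₂SiO₄) = 152.045 g/mol; M(FeO) = 71.844 g/mol.
Moles FeO per formula unit = 0.36 Fe ÷ 1 = 0.3600.
FeO fraction = (0.3600 × 71.844) / 152.045 = 25.864/152.045 = 0.1701.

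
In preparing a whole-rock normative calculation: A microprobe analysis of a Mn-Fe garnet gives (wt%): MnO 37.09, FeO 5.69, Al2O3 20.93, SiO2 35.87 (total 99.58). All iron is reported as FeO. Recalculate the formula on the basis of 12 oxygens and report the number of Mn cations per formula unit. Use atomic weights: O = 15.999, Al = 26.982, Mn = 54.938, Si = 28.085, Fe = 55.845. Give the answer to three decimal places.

2.601 Mn apfu

MnO (M=70.937): mol = 0.52286; Mn = 0.52286, O = 0.52286.
FeO (M=71.844): mol = 0.07920; Fe = 0.07920, O = 0.07920.
Al2O3 (M=101.961): mol = 0.20527; Al = 0.41054, O = 0.61581.
SiO2 (M=60.083): mol = 0.59701; Si = 0.59701, O = 1.19402.
ΣO = 2.41189; factor = 12/ΣO = 4.97535.
Mn apfu = 0.52286 × 4.97535 = 2.601.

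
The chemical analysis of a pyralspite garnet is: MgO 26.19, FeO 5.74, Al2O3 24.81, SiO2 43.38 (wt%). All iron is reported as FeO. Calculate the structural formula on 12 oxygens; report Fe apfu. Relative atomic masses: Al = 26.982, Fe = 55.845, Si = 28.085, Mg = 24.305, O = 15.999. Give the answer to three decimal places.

0.330 Fe apfu

MgO: 26.19/40.304 = 0.64981 mol → 0.64981 mol Mg, 0.64981 mol O.
FeO: 5.74/71.844 = 0.07990 mol → 0.07990 mol Fe, 0.07990 mol O.
Al2O3: 24.81/101.961 = 0.24333 mol → 0.48666 mol Al, 0.72999 mol O.
SiO2: 43.38/60.083 = 0.72200 mol → 0.72200 mol Si, 1.44400 mol O.
Total oxygen = 2.90370 mol. Normalization factor = 12/2.90370 = 4.13266.
Fe per 12 O = 0.07990 × 4.13266 = 0.330.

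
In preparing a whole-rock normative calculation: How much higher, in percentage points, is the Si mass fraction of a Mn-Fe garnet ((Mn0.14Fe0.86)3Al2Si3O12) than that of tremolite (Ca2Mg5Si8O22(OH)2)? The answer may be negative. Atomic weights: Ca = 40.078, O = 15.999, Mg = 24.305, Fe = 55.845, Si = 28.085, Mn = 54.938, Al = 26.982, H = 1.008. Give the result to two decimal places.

M((Mn0.14Fe0.86)3Al2Si3O12) = 497.361 g/mol, so wt% Si = 84.255/497.361 × 100 = 16.94%.
M(Ca2Mg5Si8O22(OH)2) = 812.353 g/mol, so wt% Si = 224.680/812.353 × 100 = 27.66%.
16.94 − 27.66 = -10.72 pp.

-10.72 percentage points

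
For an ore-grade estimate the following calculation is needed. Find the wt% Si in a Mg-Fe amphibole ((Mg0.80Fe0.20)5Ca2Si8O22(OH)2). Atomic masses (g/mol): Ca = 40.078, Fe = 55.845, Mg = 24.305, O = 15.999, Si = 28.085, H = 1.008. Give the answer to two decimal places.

Formula mass = 4*24.305 + 1*55.845 + 2*40.078 + 8*28.085 + 24*15.999 + 2*1.008 = 843.893 g/mol, of which 224.680 g is Si.
So Si makes up 224.680/843.893 = 0.2662 of the mass, i.e. 26.62%.

26.62 mass %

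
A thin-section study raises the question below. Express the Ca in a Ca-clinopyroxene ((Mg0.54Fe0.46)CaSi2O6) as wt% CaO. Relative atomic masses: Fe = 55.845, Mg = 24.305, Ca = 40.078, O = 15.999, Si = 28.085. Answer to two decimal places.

24.27 wt%

M((Mg0.54Fe0.46)CaSi2O6) = 231.055 g/mol; M(CaO) = 56.077 g/mol.
Moles CaO per formula unit = 1 Ca ÷ 1 = 1.0000.
CaO fraction = (1.0000 × 56.077) / 231.055 = 56.077/231.055 = 0.2427.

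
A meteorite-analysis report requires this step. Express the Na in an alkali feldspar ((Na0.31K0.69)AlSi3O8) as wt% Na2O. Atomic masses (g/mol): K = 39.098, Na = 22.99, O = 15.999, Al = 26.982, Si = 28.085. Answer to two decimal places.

Formula mass = 273.334 g/mol.
0.31 Na → 0.1550 mol Na2O per formula unit; M(Na2O) = 61.979, so Na2O mass = 9.607 g.
9.607/273.334 × 100 = 3.51 wt%.

3.51 wt%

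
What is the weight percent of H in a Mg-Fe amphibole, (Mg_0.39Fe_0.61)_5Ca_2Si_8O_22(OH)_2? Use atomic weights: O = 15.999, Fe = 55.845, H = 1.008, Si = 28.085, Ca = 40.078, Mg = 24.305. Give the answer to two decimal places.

0.22 wt%

Molar mass of (Mg_0.39Fe_0.61)_5Ca_2Si_8O_22(OH)_2: 1.95·24.305 + 3.05·55.845 + 2·40.078 + 8·28.085 + 24·15.999 + 2·1.008 = 908.550 g/mol.
Mass of H per formula unit: 2 × 1.008 = 2.016 g.
Weight fraction H = 2.016 / 908.550 = 0.0022.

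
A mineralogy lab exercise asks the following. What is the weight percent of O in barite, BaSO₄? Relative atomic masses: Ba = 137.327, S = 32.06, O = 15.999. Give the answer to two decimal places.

Molar mass of BaSO₄: 1·137.327 + 1·32.06 + 4·15.999 = 233.383 g/mol.
Mass of O per formula unit: 4 × 15.999 = 63.996 g.
Weight fraction O = 63.996 / 233.383 = 0.2742.

27.42 weight percent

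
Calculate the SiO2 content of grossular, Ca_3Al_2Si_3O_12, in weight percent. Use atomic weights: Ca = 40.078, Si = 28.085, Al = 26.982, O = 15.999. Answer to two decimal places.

M(Ca_3Al_2Si_3O_12) = 450.441 g/mol; M(SiO2) = 60.083 g/mol.
Moles SiO2 per formula unit = 3 Si ÷ 1 = 3.0000.
SiO2 fraction = (3.0000 × 60.083) / 450.441 = 180.249/450.441 = 0.4002.

40.02 wt%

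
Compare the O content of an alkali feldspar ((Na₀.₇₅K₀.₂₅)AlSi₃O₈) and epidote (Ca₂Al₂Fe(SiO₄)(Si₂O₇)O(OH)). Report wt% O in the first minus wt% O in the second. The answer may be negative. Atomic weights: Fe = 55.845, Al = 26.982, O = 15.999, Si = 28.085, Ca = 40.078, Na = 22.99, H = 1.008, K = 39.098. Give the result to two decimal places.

First mineral: 127.992 g O in 266.246 g formula = 48.07 wt% O.
Second mineral: 207.987 g O in 483.215 g formula = 43.04 wt% O.
48.07% − 43.04% gives a difference of 5.03 percentage points.

5.03 percentage points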